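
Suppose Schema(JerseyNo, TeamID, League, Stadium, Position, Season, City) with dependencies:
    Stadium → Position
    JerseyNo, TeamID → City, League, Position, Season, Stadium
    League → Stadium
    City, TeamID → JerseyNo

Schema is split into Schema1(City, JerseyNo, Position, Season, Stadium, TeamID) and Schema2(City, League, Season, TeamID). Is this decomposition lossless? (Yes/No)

Yes

The shared attributes are {City, Season, TeamID} and {City, Season, TeamID}⁺ = {City, JerseyNo, League, Position, Season, Stadium, TeamID}.
Schema1 is contained in that closure, so Schema1 ∩ Schema2 → Schema1 holds and the join is lossless.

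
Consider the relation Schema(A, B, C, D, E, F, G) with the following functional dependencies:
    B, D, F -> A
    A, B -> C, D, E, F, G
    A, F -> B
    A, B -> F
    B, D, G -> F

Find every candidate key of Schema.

{A, B}⁺ = {A, B, C, D, E, F, G}, which is every attribute, so {A, B} is a candidate key.
{A, F}⁺ = {A, B, C, D, E, F, G}, which is every attribute, so {A, F} is a candidate key.
{B, D, F}⁺ = {A, B, C, D, E, F, G}, which is every attribute, so {B, D, F} is a candidate key.
{B, D, G}⁺ = {A, B, C, D, E, F, G}, which is every attribute, so {B, D, G} is a candidate key.
No proper subset of any of these is a key, and no other minimal superkey exists.

{A, B}, {A, F}, {B, D, F}, {B, D, G}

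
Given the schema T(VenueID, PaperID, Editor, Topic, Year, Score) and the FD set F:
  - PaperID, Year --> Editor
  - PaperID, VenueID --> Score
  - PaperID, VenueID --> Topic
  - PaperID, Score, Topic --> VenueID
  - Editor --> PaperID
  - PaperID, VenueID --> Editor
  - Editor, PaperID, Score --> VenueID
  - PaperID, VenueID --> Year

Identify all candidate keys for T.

{Editor, Score}, {Editor, VenueID}, {PaperID, Score, Topic}, {PaperID, Score, Year}, {PaperID, VenueID}

{Editor, Score} is a candidate key since {Editor, Score}⁺ = {Editor, PaperID, Score, Topic, VenueID, Year} covers every attribute.
{Editor, VenueID} is a candidate key since {Editor, VenueID}⁺ = {Editor, PaperID, Score, Topic, VenueID, Year} covers every attribute.
{PaperID, VenueID} is a candidate key since {PaperID, VenueID}⁺ = {Editor, PaperID, Score, Topic, VenueID, Year} covers every attribute.
{PaperID, Score, Topic} is a candidate key since {PaperID, Score, Topic}⁺ = {Editor, PaperID, Score, Topic, VenueID, Year} covers every attribute.
{PaperID, Score, Year} is a candidate key since {PaperID, Score, Year}⁺ = {Editor, PaperID, Score, Topic, VenueID, Year} covers every attribute.
Any other superkey properly contains one of these, so there are no further candidate keys.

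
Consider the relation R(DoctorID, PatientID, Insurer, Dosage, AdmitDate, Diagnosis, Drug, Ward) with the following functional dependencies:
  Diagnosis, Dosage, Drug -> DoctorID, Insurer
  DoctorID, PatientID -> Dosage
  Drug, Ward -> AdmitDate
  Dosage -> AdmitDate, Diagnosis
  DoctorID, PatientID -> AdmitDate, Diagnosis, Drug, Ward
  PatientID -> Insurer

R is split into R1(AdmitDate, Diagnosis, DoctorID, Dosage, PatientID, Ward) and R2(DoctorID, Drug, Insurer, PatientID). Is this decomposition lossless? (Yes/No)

Common attributes: {DoctorID, PatientID}; their closure is {AdmitDate, Diagnosis, DoctorID, Dosage, Drug, Insurer, PatientID, Ward}.
Since R1 ⊆ {AdmitDate, Diagnosis, DoctorID, Dosage, Drug, Insurer, PatientID, Ward}, the intersection is a superkey of R1; the decomposition is lossless.

Yes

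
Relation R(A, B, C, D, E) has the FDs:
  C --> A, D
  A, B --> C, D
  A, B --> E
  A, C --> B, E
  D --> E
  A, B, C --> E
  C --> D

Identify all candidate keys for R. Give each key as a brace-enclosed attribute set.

{A, B}, {C}

{C}⁺ = {A, B, C, D, E} — all of the relation — so {C} is a candidate key.
{A, B}⁺ = {A, B, C, D, E} — all of the relation — so {A, B} is a candidate key.
These are minimal and exhaustive — every other superkey contains one of them.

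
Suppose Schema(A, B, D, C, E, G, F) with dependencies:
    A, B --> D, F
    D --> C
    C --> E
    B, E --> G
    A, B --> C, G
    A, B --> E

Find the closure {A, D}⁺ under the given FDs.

{A, C, D, E}

Start with {A, D}.
D --> C applies; add {C} → now {A, C, D}.
C --> E applies; add {E} → now {A, C, D, E}.
No further FD applies.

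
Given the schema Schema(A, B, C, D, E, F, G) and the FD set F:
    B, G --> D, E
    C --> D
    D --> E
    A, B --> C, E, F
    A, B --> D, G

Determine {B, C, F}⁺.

{B, C, D, E, F}

Start with {B, C, F}.
C --> D applies; add {D} → now {B, C, D, F}.
D --> E applies; add {E} → now {B, C, D, E, F}.
No further FD applies.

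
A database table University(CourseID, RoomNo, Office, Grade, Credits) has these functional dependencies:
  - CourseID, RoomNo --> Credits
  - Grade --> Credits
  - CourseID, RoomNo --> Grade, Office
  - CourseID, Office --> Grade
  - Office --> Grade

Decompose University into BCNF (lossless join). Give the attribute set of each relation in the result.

Candidate key of the original relation: {CourseID, RoomNo}.
{CourseID, Credits, Grade, Office, RoomNo}: {Grade} determines {Credits, Grade} here but is not a superkey — split on Grade --> Credits, giving {Credits, Grade} and {CourseID, Grade, Office, RoomNo}.
{Credits, Grade}: every determinant is a superkey — BCNF.
{CourseID, Grade, Office, RoomNo}: {CourseID, Office} determines {CourseID, Grade, Office} here but is not a superkey — split on CourseID, Office --> Grade, giving {CourseID, Grade, Office} and {CourseID, Office, RoomNo}.
{CourseID, Grade, Office}: {Office} determines {Grade, Office} here but is not a superkey — split on Office --> Grade, giving {Grade, Office} and {CourseID, Office}.
{Grade, Office}: every determinant is a superkey — BCNF.
{CourseID, Office}: every determinant is a superkey — BCNF.
{CourseID, Office, RoomNo}: every determinant is a superkey — BCNF.

{CourseID, Office, RoomNo}; {Credits, Grade}; {Grade, Office}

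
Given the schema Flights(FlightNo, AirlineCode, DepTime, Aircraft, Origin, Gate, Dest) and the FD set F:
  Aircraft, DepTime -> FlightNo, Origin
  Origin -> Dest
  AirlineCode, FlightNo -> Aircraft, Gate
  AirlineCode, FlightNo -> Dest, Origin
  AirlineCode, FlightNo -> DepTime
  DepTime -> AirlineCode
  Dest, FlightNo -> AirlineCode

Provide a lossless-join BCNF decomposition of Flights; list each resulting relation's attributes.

Candidate keys of the original relation: {Aircraft, DepTime}, {AirlineCode, FlightNo}, {DepTime, FlightNo}, {Dest, FlightNo}, {FlightNo, Origin}.
{Aircraft, AirlineCode, DepTime, Dest, FlightNo, Gate, Origin}: {Origin} determines {Dest, Origin} here but is not a superkey — split on Origin -> Dest, giving {Dest, Origin} and {Aircraft, AirlineCode, DepTime, FlightNo, Gate, Origin}.
{Dest, Origin} has no BCNF violation.
{Aircraft, AirlineCode, DepTime, FlightNo, Gate, Origin}: {DepTime} determines {AirlineCode, DepTime} here but is not a superkey — split on DepTime -> AirlineCode, giving {AirlineCode, DepTime} and {Aircraft, DepTime, FlightNo, Gate, Origin}.
{AirlineCode, DepTime} has no BCNF violation.
{Aircraft, DepTime, FlightNo, Gate, Origin} has no BCNF violation.

{Aircraft, DepTime, FlightNo, Gate, Origin}; {AirlineCode, DepTime}; {Dest, Origin}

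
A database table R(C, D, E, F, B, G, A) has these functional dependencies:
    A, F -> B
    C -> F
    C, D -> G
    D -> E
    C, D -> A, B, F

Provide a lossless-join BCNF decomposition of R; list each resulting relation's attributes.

Candidate key of the original relation: {C, D}.
In {A, B, C, D, E, F, G}, {A, F} is not a superkey ({A, F}⁺ restricted to this set is {A, B, F}), so split on A, F -> B into {A, B, F} and {A, C, D, E, F, G}.
{A, B, F}: every determinant is a superkey — BCNF.
In {A, C, D, E, F, G}, {C} is not a superkey ({C}⁺ restricted to this set is {C, F}), so split on C -> F into {C, F} and {A, C, D, E, G}.
{C, F}: every determinant is a superkey — BCNF.
In {A, C, D, E, G}, {D} is not a superkey ({D}⁺ restricted to this set is {D, E}), so split on D -> E into {D, E} and {A, C, D, G}.
{D, E}: every determinant is a superkey — BCNF.
{A, C, D, G}: every determinant is a superkey — BCNF.

{A, B, F}; {A, C, D, G}; {C, F}; {D, E}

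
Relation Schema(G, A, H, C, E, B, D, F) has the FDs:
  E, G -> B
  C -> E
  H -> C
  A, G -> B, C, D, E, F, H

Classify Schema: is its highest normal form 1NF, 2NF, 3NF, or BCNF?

2NF

Candidate key: {A, G}. Prime attributes: {A, G}.
For E, G -> B we have {E, G}⁺ = {B, E, G}; {E, G} is not a superkey, so BCNF fails.
Because {B} is non-prime and the left side of E, G -> B is not a superkey, the relation is not in 3NF.
No non-prime attribute depends on a proper subset of any candidate key, so 2NF holds.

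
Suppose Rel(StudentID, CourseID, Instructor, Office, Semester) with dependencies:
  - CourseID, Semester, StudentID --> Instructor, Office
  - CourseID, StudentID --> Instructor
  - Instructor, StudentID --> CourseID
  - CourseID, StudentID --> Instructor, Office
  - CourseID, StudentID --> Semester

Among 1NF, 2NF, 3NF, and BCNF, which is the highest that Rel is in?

Candidate keys: {CourseID, StudentID}, {Instructor, StudentID}. Prime attributes: {CourseID, Instructor, StudentID}.
Every FD has a superkey on the left, so the relation is in BCNF.

BCNF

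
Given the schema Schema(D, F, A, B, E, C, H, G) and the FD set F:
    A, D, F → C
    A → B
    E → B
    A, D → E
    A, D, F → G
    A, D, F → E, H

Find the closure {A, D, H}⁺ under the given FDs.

{A, B, D, E, H}

Start with {A, D, H}.
A → B applies; add {B} → now {A, B, D, H}.
A, D → E applies; add {E} → now {A, B, D, E, H}.
No further FD applies.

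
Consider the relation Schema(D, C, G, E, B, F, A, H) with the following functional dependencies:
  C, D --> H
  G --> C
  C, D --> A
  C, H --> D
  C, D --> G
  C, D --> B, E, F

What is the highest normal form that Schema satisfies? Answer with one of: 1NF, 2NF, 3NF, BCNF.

3NF

Candidate keys: {C, D}, {C, H}, {D, G}, {G, H}. Prime attributes: {C, D, G, H}.
For G --> C we have {G}⁺ = {C, G}; {G} is not a superkey, so BCNF fails.
Since {C} ⊆ prime attributes and every other non-superkey FD also has a prime right side, the schema is in 3NF.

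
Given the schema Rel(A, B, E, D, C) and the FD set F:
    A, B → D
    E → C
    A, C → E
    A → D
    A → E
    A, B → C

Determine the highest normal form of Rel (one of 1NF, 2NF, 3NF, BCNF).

1NF

Candidate key: {A, B}. Prime attributes: {A, B}.
E → C breaks BCNF: {E}⁺ = {C, E}, so {E} is not a superkey.
E → C determines the non-prime attribute {C} from a non-superkey — 3NF is violated.
{A} is a proper subset of the key {A, B}, and {A}⁺ contains the non-prime attributes {C, D, E} — a partial dependency, so 2NF is violated.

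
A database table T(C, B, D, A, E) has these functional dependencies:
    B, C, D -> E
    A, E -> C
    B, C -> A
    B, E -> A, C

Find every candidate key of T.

{B, C, D}, {B, D, E}

No FD produces {B, D}, so they must be in every candidate key.
{B, C, D}⁺ = {A, B, C, D, E}, which is every attribute, so {B, C, D} is a candidate key.
{B, D, E}⁺ = {A, B, C, D, E}, which is every attribute, so {B, D, E} is a candidate key.
Any other superkey properly contains one of these, so there are no further candidate keys.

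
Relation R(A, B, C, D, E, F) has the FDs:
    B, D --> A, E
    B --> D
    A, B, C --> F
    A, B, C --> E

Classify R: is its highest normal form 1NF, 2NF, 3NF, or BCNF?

Candidate key: {B, C}. Prime attributes: {B, C}.
B, D --> A, E breaks BCNF: {B, D}⁺ = {A, B, D, E}, so {B, D} is not a superkey.
B, D --> A, E has non-prime {A, E} on the right and a non-superkey on the left, so 3NF fails.
Since {B} ⊂ {B, C} and {B}⁺ ⊇ {A, D, E} with {A, D, E} non-prime, there is a partial dependency; 2NF fails.

1NF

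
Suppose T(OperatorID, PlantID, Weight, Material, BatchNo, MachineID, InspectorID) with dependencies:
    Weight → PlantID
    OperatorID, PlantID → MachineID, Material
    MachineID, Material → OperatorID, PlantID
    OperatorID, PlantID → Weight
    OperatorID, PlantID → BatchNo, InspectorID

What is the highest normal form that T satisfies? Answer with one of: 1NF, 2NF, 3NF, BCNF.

3NF

Candidate keys: {MachineID, Material}, {OperatorID, PlantID}, {OperatorID, Weight}. Prime attributes: {MachineID, Material, OperatorID, PlantID, Weight}.
Weight → PlantID breaks BCNF: {Weight}⁺ = {PlantID, Weight}, so {Weight} is not a superkey.
But every attribute on its right side ({PlantID}) is prime, and the same holds for every other non-superkey FD, so 3NF still holds.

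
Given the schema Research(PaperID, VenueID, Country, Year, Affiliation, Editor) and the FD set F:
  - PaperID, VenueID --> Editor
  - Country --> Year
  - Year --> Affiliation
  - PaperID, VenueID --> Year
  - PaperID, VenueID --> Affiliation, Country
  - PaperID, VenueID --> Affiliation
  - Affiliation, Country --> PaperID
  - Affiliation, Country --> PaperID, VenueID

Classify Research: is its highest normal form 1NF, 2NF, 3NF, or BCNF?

Candidate keys: {Country}, {PaperID, VenueID}. Prime attributes: {Country, PaperID, VenueID}.
For Year --> Affiliation we have {Year}⁺ = {Affiliation, Year}; {Year} is not a superkey, so BCNF fails.
Year --> Affiliation determines the non-prime attribute {Affiliation} from a non-superkey — 3NF is violated.
Checking every proper subset of each key, none determines a non-prime attribute — 2NF is satisfied.

2NF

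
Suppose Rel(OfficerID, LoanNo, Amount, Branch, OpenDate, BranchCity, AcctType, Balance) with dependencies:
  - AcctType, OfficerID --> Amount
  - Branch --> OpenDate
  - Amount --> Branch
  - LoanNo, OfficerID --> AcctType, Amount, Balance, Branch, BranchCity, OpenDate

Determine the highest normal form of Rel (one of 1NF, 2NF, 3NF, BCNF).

2NF

Candidate key: {LoanNo, OfficerID}. Prime attributes: {LoanNo, OfficerID}.
For AcctType, OfficerID --> Amount we have {AcctType, OfficerID}⁺ = {AcctType, Amount, Branch, OfficerID, OpenDate}; {AcctType, OfficerID} is not a superkey, so BCNF fails.
AcctType, OfficerID --> Amount determines the non-prime attribute {Amount} from a non-superkey — 3NF is violated.
No non-prime attribute depends on a proper subset of any candidate key, so 2NF holds.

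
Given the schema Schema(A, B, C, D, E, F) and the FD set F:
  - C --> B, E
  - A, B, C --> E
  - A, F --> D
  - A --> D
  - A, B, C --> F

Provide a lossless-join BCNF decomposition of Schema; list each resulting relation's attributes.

{A, C, F}; {A, D}; {B, C, E}

Candidate key of the original relation: {A, C}.
{A, B, C, D, E, F}: {C} determines {B, C, E} here but is not a superkey — split on C --> B, E, giving {B, C, E} and {A, C, D, F}.
{B, C, E} is in BCNF.
{A, C, D, F}: {A, F} determines {A, D, F} here but is not a superkey — split on A, F --> D, giving {A, D, F} and {A, C, F}.
{A, D, F}: {A} determines {A, D} here but is not a superkey — split on A --> D, giving {A, D} and {A, F}.
{A, D} is in BCNF.
{A, F} is in BCNF.
{A, C, F} is in BCNF.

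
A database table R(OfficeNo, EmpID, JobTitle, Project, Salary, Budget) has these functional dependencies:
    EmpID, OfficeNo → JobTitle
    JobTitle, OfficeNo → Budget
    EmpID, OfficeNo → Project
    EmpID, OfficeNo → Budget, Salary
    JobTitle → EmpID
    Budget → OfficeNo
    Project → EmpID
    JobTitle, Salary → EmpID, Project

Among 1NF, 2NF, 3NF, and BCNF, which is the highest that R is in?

3NF

Candidate keys: {Budget, EmpID}, {Budget, JobTitle}, {Budget, Project}, {EmpID, OfficeNo}, {JobTitle, OfficeNo}, {OfficeNo, Project}. Prime attributes: {Budget, EmpID, JobTitle, OfficeNo, Project}.
For JobTitle → EmpID we have {JobTitle}⁺ = {EmpID, JobTitle}; {JobTitle} is not a superkey, so BCNF fails.
Since {EmpID} ⊆ prime attributes and every other non-superkey FD also has a prime right side, the schema is in 3NF.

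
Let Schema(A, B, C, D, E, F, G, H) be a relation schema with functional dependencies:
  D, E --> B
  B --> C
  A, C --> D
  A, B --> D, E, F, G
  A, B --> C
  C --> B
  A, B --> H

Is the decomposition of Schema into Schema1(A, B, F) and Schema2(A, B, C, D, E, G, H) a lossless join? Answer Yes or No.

Common attributes: {A, B}; their closure is {A, B, C, D, E, F, G, H}.
Schema1 is contained in that closure, so Schema1 ∩ Schema2 --> Schema1 holds and the join is lossless.

Yes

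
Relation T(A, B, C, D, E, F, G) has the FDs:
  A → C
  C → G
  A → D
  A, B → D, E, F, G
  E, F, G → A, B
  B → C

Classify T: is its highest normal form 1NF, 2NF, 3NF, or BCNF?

Candidate keys: {A, B}, {A, E, F}, {B, E, F}, {C, E, F}, {E, F, G}. Prime attributes: {A, B, C, E, F, G}.
A → C breaks BCNF: {A}⁺ = {A, C, D, G}, so {A} is not a superkey.
A → D determines the non-prime attribute {D} from a non-superkey — 3NF is violated.
Since {A} ⊂ {A, B} and {A}⁺ ⊇ {D} with {D} non-prime, there is a partial dependency; 2NF fails.

1NF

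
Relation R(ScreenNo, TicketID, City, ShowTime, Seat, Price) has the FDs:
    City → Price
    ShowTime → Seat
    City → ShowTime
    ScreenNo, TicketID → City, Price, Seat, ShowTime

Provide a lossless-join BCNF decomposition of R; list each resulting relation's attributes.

{City, Price, ShowTime}; {City, ScreenNo, TicketID}; {Seat, ShowTime}

Candidate key of the original relation: {ScreenNo, TicketID}.
{City, Price, ScreenNo, Seat, ShowTime, TicketID}: {City} determines {City, Price, Seat, ShowTime} here but is not a superkey — split on City → Price, Seat, ShowTime, giving {City, Price, Seat, ShowTime} and {City, ScreenNo, TicketID}.
{City, Price, Seat, ShowTime}: {ShowTime} determines {Seat, ShowTime} here but is not a superkey — split on ShowTime → Seat, giving {Seat, ShowTime} and {City, Price, ShowTime}.
{Seat, ShowTime} has no BCNF violation.
{City, Price, ShowTime} has no BCNF violation.
{City, ScreenNo, TicketID} has no BCNF violation.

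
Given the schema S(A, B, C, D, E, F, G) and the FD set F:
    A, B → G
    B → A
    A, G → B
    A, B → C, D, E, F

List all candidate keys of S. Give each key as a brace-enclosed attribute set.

{B}⁺ = {A, B, C, D, E, F, G}, which is every attribute, so {B} is a candidate key.
{A, G}⁺ = {A, B, C, D, E, F, G}, which is every attribute, so {A, G} is a candidate key.
Any other superkey properly contains one of these, so there are no further candidate keys.

{A, G}, {B}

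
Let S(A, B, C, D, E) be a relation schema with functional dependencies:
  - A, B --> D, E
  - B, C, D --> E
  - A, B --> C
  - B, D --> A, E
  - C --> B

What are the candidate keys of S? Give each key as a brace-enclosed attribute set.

Closure of {A, B} is {A, B, C, D, E}, the whole schema; {A, B} is a candidate key.
Closure of {A, C} is {A, B, C, D, E}, the whole schema; {A, C} is a candidate key.
Closure of {B, D} is {A, B, C, D, E}, the whole schema; {B, D} is a candidate key.
Closure of {C, D} is {A, B, C, D, E}, the whole schema; {C, D} is a candidate key.
No proper subset of any of these is a key, and no other minimal superkey exists.

{A, B}, {A, C}, {B, D}, {C, D}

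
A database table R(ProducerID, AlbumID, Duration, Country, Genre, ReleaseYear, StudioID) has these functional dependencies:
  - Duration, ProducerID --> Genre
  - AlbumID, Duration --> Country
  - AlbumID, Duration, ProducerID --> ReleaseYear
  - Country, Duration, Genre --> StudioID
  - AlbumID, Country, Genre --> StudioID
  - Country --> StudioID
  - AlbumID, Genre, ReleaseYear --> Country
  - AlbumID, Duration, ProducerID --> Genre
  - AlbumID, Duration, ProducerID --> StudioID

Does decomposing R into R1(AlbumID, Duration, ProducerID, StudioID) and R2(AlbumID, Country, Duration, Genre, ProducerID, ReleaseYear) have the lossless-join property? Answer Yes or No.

Common attributes: {AlbumID, Duration, ProducerID}; their closure is {AlbumID, Country, Duration, Genre, ProducerID, ReleaseYear, StudioID}.
R1 is contained in that closure, so R1 ∩ R2 --> R1 holds and the join is lossless.

Yes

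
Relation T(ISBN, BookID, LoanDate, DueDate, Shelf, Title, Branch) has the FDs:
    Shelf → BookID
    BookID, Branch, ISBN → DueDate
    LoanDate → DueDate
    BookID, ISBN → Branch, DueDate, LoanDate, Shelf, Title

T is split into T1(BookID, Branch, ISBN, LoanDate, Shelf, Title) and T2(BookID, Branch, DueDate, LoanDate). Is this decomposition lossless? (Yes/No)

Yes

T1 ∩ T2 = {BookID, Branch, LoanDate}; its closure under F is {BookID, Branch, DueDate, LoanDate}.
Since T2 ⊆ {BookID, Branch, DueDate, LoanDate}, the intersection is a superkey of T2; the decomposition is lossless.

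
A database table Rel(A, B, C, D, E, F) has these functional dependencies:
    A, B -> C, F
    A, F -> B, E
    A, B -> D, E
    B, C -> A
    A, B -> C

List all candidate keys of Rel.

{A, B}, {A, F}, {B, C}

{A, B}⁺ = {A, B, C, D, E, F}, which is every attribute, so {A, B} is a candidate key.
{A, F}⁺ = {A, B, C, D, E, F}, which is every attribute, so {A, F} is a candidate key.
{B, C}⁺ = {A, B, C, D, E, F}, which is every attribute, so {B, C} is a candidate key.
These are minimal and exhaustive — every other superkey contains one of them.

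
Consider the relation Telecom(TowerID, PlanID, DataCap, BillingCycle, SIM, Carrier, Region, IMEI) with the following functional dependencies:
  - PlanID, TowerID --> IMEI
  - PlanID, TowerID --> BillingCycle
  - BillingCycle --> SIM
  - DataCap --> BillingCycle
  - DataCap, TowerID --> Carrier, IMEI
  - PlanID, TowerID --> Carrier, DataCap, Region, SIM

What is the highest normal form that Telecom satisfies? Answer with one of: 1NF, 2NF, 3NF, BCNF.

2NF

Candidate key: {PlanID, TowerID}. Prime attributes: {PlanID, TowerID}.
BillingCycle --> SIM: {BillingCycle}⁺ = {BillingCycle, SIM}, which is not all of the attributes, so the left side is not a superkey — BCNF is violated.
Because {SIM} is non-prime and the left side of BillingCycle --> SIM is not a superkey, the relation is not in 3NF.
Checking every proper subset of each key, none determines a non-prime attribute — 2NF is satisfied.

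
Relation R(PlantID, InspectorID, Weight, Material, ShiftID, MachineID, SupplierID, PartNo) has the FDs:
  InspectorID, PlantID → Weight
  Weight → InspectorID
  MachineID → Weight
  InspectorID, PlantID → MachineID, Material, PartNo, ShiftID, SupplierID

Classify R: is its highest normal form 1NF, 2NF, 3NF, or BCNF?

3NF

Candidate keys: {InspectorID, PlantID}, {MachineID, PlantID}, {PlantID, Weight}. Prime attributes: {InspectorID, MachineID, PlantID, Weight}.
Weight → InspectorID: {Weight}⁺ = {InspectorID, Weight}, which is not all of the attributes, so the left side is not a superkey — BCNF is violated.
But every attribute on its right side ({InspectorID}) is prime, and the same holds for every other non-superkey FD, so 3NF still holds.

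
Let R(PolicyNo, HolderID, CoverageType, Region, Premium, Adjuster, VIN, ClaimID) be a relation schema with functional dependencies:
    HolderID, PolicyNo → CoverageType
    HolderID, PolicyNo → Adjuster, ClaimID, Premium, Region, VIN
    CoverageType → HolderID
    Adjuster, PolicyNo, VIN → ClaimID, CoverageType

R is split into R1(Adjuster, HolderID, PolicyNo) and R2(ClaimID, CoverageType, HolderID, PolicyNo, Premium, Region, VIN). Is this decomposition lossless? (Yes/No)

R1 ∩ R2 = {HolderID, PolicyNo}; its closure under F is {Adjuster, ClaimID, CoverageType, HolderID, PolicyNo, Premium, Region, VIN}.
Since R1 ⊆ {Adjuster, ClaimID, CoverageType, HolderID, PolicyNo, Premium, Region, VIN}, the intersection is a superkey of R1; the decomposition is lossless.

Yes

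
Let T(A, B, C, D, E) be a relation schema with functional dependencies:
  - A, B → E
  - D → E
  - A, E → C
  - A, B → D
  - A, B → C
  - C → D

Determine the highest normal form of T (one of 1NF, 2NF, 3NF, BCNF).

2NF

Candidate key: {A, B}. Prime attributes: {A, B}.
For D → E we have {D}⁺ = {D, E}; {D} is not a superkey, so BCNF fails.
D → E has non-prime {E} on the right and a non-superkey on the left, so 3NF fails.
No non-prime attribute depends on a proper subset of any candidate key, so 2NF holds.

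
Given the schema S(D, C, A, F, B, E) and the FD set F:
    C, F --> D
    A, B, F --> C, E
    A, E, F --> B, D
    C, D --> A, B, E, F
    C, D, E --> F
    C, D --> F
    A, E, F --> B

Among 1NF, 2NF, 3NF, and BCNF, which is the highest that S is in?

Candidate keys: {A, B, F}, {A, E, F}, {C, D}, {C, F}. Prime attributes: {A, B, C, D, E, F}.
Each dependency's left side is a superkey — BCNF holds.

BCNF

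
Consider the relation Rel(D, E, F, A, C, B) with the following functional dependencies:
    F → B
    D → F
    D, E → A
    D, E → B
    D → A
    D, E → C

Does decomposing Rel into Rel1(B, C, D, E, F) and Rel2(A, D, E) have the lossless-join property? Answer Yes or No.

Yes

Common attributes: {D, E}; their closure is {A, B, C, D, E, F}.
Since Rel1 ⊆ {A, B, C, D, E, F}, the intersection is a superkey of Rel1; the decomposition is lossless.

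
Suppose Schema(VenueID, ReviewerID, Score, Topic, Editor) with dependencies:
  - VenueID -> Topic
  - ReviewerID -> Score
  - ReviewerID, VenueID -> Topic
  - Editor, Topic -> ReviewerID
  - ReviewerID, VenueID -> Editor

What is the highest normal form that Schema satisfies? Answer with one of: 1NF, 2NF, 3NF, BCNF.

1NF

Candidate keys: {Editor, VenueID}, {ReviewerID, VenueID}. Prime attributes: {Editor, ReviewerID, VenueID}.
VenueID -> Topic breaks BCNF: {VenueID}⁺ = {Topic, VenueID}, so {VenueID} is not a superkey.
Because {Topic} is non-prime and the left side of VenueID -> Topic is not a superkey, the relation is not in 3NF.
The proper key subset {VenueID} of {Editor, VenueID} determines non-prime {Topic}, so the relation is not even in 2NF.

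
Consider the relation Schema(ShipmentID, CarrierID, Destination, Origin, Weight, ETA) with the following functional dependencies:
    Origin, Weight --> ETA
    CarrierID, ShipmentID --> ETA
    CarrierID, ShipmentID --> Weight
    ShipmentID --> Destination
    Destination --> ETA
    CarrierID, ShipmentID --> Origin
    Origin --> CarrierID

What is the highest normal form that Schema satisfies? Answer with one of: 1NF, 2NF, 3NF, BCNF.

Candidate keys: {CarrierID, ShipmentID}, {Origin, ShipmentID}. Prime attributes: {CarrierID, Origin, ShipmentID}.
Origin, Weight --> ETA breaks BCNF: {Origin, Weight}⁺ = {CarrierID, ETA, Origin, Weight}, so {Origin, Weight} is not a superkey.
Origin, Weight --> ETA has non-prime {ETA} on the right and a non-superkey on the left, so 3NF fails.
The proper key subset {ShipmentID} of {CarrierID, ShipmentID} determines non-prime {Destination, ETA}, so the relation is not even in 2NF.

1NF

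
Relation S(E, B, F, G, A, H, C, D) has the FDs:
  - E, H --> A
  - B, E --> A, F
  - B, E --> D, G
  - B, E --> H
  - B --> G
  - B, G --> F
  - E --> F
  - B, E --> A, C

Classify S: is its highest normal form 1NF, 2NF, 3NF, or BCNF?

Candidate key: {B, E}. Prime attributes: {B, E}.
For E, H --> A we have {E, H}⁺ = {A, E, F, H}; {E, H} is not a superkey, so BCNF fails.
Because {A} is non-prime and the left side of E, H --> A is not a superkey, the relation is not in 3NF.
Since {B} ⊂ {B, E} and {B}⁺ ⊇ {F, G} with {F, G} non-prime, there is a partial dependency; 2NF fails.

1NF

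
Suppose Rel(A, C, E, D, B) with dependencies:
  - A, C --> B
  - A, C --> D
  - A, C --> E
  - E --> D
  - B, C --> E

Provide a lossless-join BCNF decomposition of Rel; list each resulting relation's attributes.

Candidate key of the original relation: {A, C}.
In {A, B, C, D, E}, {E} is not a superkey ({E}⁺ restricted to this set is {D, E}), so split on E --> D into {D, E} and {A, B, C, E}.
{D, E} has no BCNF violation.
In {A, B, C, E}, {B, C} is not a superkey ({B, C}⁺ restricted to this set is {B, C, E}), so split on B, C --> E into {B, C, E} and {A, B, C}.
{B, C, E} has no BCNF violation.
{A, B, C} has no BCNF violation.

{A, B, C}; {B, C, E}; {D, E}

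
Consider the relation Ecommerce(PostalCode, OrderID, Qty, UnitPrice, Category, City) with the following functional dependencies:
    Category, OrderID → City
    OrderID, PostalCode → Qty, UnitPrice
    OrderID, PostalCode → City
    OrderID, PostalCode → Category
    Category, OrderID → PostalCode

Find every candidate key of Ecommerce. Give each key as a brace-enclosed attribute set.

Attributes never on any right-hand side: {OrderID} — every candidate key must contain it.
{Category, OrderID}⁺ = {Category, City, OrderID, PostalCode, Qty, UnitPrice}, which is every attribute, so {Category, OrderID} is a candidate key.
{OrderID, PostalCode}⁺ = {Category, City, OrderID, PostalCode, Qty, UnitPrice}, which is every attribute, so {OrderID, PostalCode} is a candidate key.
These are minimal and exhaustive — every other superkey contains one of them.

{Category, OrderID}, {OrderID, PostalCode}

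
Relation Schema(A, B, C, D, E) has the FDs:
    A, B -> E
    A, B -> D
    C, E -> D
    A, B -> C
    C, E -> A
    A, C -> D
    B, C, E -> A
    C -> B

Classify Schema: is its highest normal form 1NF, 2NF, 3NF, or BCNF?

3NF

Candidate keys: {A, B}, {A, C}, {C, E}. Prime attributes: {A, B, C, E}.
C -> B breaks BCNF: {C}⁺ = {B, C}, so {C} is not a superkey.
Its right-hand attributes {B} are all prime, as are those of every other non-superkey FD — the relation is in 3NF.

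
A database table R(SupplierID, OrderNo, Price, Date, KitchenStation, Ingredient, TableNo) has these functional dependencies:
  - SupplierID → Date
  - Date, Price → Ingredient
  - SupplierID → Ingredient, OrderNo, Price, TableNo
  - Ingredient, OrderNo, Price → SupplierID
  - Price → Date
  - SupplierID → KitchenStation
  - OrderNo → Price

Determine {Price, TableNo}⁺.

{Date, Ingredient, Price, TableNo}

Start with {Price, TableNo}.
Price → Date applies; add {Date} → now {Date, Price, TableNo}.
Date, Price → Ingredient applies; add {Ingredient} → now {Date, Ingredient, Price, TableNo}.
No further FD applies.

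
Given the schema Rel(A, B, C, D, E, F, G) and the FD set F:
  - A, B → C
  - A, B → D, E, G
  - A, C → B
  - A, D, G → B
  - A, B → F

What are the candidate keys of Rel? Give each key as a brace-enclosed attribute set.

{A, B}, {A, C}, {A, D, G}

No FD produces {A}, so it must be in every candidate key.
{A, B} is a candidate key since {A, B}⁺ = {A, B, C, D, E, F, G} covers every attribute.
{A, C} is a candidate key since {A, C}⁺ = {A, B, C, D, E, F, G} covers every attribute.
{A, D, G} is a candidate key since {A, D, G}⁺ = {A, B, C, D, E, F, G} covers every attribute.
Any other superkey properly contains one of these, so there are no further candidate keys.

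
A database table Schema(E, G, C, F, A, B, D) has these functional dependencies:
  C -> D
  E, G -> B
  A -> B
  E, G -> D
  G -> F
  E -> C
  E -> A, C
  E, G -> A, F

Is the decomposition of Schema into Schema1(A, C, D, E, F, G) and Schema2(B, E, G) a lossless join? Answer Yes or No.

Schema1 ∩ Schema2 = {E, G}; its closure under F is {A, B, C, D, E, F, G}.
Schema1 is contained in that closure, so Schema1 ∩ Schema2 -> Schema1 holds and the join is lossless.

Yes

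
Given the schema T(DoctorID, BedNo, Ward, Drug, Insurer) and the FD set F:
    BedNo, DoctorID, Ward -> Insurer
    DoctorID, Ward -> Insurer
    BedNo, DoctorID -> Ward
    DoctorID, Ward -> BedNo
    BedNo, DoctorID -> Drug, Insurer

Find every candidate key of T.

{BedNo, DoctorID}, {DoctorID, Ward}

No FD produces {DoctorID}, so it must be in every candidate key.
{BedNo, DoctorID}⁺ = {BedNo, DoctorID, Drug, Insurer, Ward} — all of the relation — so {BedNo, DoctorID} is a candidate key.
{DoctorID, Ward}⁺ = {BedNo, DoctorID, Drug, Insurer, Ward} — all of the relation — so {DoctorID, Ward} is a candidate key.
Any other superkey properly contains one of these, so there are no further candidate keys.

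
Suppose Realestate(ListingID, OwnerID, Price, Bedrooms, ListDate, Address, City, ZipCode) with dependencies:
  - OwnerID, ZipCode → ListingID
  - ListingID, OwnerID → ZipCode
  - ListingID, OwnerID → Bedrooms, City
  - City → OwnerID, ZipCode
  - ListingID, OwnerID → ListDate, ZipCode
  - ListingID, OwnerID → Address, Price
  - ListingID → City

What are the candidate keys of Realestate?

{City} is a candidate key since {City}⁺ = {Address, Bedrooms, City, ListDate, ListingID, OwnerID, Price, ZipCode} covers every attribute.
{ListingID} is a candidate key since {ListingID}⁺ = {Address, Bedrooms, City, ListDate, ListingID, OwnerID, Price, ZipCode} covers every attribute.
{OwnerID, ZipCode} is a candidate key since {OwnerID, ZipCode}⁺ = {Address, Bedrooms, City, ListDate, ListingID, OwnerID, Price, ZipCode} covers every attribute.
Any other superkey properly contains one of these, so there are no further candidate keys.

{City}, {ListingID}, {OwnerID, ZipCode}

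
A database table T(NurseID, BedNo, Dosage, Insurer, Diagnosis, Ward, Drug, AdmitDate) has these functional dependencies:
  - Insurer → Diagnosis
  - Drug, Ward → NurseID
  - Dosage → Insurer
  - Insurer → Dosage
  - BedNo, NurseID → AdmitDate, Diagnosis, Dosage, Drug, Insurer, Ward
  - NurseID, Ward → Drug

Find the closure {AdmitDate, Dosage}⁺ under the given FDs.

{AdmitDate, Diagnosis, Dosage, Insurer}

Start with {AdmitDate, Dosage}.
Dosage → Insurer applies; add {Insurer} → now {AdmitDate, Dosage, Insurer}.
Insurer → Diagnosis applies; add {Diagnosis} → now {AdmitDate, Diagnosis, Dosage, Insurer}.
No further FD applies.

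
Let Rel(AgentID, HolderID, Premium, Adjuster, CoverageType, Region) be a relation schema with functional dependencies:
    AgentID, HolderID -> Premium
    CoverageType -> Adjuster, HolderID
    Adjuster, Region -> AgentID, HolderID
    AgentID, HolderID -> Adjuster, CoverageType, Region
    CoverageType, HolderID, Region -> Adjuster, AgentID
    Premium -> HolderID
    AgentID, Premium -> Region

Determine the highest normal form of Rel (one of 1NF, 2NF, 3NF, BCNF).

3NF

Candidate keys: {Adjuster, Region}, {AgentID, CoverageType}, {AgentID, HolderID}, {AgentID, Premium}, {CoverageType, Region}. Prime attributes: {Adjuster, AgentID, CoverageType, HolderID, Premium, Region}.
For CoverageType -> Adjuster, HolderID we have {CoverageType}⁺ = {Adjuster, CoverageType, HolderID}; {CoverageType} is not a superkey, so BCNF fails.
But every attribute on its right side ({Adjuster, HolderID}) is prime, and the same holds for every other non-superkey FD, so 3NF still holds.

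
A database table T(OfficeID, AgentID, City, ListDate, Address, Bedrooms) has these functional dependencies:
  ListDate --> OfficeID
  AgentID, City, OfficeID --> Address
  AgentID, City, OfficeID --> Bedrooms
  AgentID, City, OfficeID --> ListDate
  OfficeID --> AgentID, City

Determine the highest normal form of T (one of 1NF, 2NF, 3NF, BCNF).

Candidate keys: {ListDate}, {OfficeID}. Prime attributes: {ListDate, OfficeID}.
The left-hand side of every FD is a superkey, so BCNF is satisfied.

BCNF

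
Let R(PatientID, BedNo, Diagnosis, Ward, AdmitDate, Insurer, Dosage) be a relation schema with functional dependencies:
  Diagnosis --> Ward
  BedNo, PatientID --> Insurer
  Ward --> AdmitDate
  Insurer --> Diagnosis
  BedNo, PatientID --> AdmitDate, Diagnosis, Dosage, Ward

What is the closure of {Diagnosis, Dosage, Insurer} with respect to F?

{AdmitDate, Diagnosis, Dosage, Insurer, Ward}

Start with {Diagnosis, Dosage, Insurer}.
Diagnosis --> Ward applies; add {Ward} → now {Diagnosis, Dosage, Insurer, Ward}.
Ward --> AdmitDate applies; add {AdmitDate} → now {AdmitDate, Diagnosis, Dosage, Insurer, Ward}.
No further FD applies.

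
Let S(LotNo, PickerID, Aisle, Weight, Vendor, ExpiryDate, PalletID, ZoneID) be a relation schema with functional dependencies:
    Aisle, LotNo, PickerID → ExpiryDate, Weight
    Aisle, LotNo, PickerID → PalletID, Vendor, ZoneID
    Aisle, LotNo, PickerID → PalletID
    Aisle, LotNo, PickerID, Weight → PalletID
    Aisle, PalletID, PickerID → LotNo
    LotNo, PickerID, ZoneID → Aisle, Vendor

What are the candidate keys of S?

{Aisle, LotNo, PickerID}, {Aisle, PalletID, PickerID}, {LotNo, PickerID, ZoneID}

{PickerID} never appears on the right of any FD, so every key must include it.
Closure of {Aisle, LotNo, PickerID} is {Aisle, ExpiryDate, LotNo, PalletID, PickerID, Vendor, Weight, ZoneID}, the whole schema; {Aisle, LotNo, PickerID} is a candidate key.
Closure of {Aisle, PalletID, PickerID} is {Aisle, ExpiryDate, LotNo, PalletID, PickerID, Vendor, Weight, ZoneID}, the whole schema; {Aisle, PalletID, PickerID} is a candidate key.
Closure of {LotNo, PickerID, ZoneID} is {Aisle, ExpiryDate, LotNo, PalletID, PickerID, Vendor, Weight, ZoneID}, the whole schema; {LotNo, PickerID, ZoneID} is a candidate key.
No proper subset of any of these is a key, and no other minimal superkey exists.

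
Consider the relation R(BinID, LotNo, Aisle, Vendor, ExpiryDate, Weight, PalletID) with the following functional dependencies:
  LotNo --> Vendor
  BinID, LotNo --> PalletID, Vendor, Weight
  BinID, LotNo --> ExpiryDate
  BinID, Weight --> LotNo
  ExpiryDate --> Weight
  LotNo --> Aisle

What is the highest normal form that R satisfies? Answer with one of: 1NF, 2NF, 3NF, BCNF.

Candidate keys: {BinID, ExpiryDate}, {BinID, LotNo}, {BinID, Weight}. Prime attributes: {BinID, ExpiryDate, LotNo, Weight}.
LotNo --> Vendor: {LotNo}⁺ = {Aisle, LotNo, Vendor}, which is not all of the attributes, so the left side is not a superkey — BCNF is violated.
Because {Vendor} is non-prime and the left side of LotNo --> Vendor is not a superkey, the relation is not in 3NF.
{LotNo} is a proper subset of the key {BinID, LotNo}, and {LotNo}⁺ contains the non-prime attributes {Aisle, Vendor} — a partial dependency, so 2NF is violated.

1NF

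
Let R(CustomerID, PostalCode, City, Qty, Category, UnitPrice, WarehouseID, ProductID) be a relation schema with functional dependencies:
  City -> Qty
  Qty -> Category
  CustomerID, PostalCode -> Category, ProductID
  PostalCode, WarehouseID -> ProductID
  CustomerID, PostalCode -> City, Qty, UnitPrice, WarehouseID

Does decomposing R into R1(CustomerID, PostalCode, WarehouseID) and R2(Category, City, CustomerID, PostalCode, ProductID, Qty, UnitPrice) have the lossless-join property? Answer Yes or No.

Yes

R1 ∩ R2 = {CustomerID, PostalCode}; its closure under F is {Category, City, CustomerID, PostalCode, ProductID, Qty, UnitPrice, WarehouseID}.
This includes all of R1, so the common attributes are a superkey of R1 — the join is lossless.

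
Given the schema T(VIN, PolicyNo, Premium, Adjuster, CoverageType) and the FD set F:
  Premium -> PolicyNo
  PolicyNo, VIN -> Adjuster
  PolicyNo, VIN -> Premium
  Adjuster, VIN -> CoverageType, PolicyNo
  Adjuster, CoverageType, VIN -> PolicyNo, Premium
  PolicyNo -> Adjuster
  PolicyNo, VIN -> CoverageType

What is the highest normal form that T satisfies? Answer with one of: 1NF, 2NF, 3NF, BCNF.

Candidate keys: {Adjuster, VIN}, {PolicyNo, VIN}, {Premium, VIN}. Prime attributes: {Adjuster, PolicyNo, Premium, VIN}.
Premium -> PolicyNo: {Premium}⁺ = {Adjuster, PolicyNo, Premium}, which is not all of the attributes, so the left side is not a superkey — BCNF is violated.
Since {PolicyNo} ⊆ prime attributes and every other non-superkey FD also has a prime right side, the schema is in 3NF.

3NF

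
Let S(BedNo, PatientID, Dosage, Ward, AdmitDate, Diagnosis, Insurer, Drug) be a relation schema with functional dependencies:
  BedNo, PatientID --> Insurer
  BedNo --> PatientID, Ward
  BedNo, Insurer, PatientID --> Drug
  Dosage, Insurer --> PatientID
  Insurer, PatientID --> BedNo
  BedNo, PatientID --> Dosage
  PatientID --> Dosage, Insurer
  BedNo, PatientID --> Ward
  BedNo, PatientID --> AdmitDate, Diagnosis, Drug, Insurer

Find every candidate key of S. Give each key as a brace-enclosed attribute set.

{BedNo}, {Dosage, Insurer}, {PatientID}

{BedNo}⁺ = {AdmitDate, BedNo, Diagnosis, Dosage, Drug, Insurer, PatientID, Ward}, which is every attribute, so {BedNo} is a candidate key.
{PatientID}⁺ = {AdmitDate, BedNo, Diagnosis, Dosage, Drug, Insurer, PatientID, Ward}, which is every attribute, so {PatientID} is a candidate key.
{Dosage, Insurer}⁺ = {AdmitDate, BedNo, Diagnosis, Dosage, Drug, Insurer, PatientID, Ward}, which is every attribute, so {Dosage, Insurer} is a candidate key.
These are minimal and exhaustive — every other superkey contains one of them.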